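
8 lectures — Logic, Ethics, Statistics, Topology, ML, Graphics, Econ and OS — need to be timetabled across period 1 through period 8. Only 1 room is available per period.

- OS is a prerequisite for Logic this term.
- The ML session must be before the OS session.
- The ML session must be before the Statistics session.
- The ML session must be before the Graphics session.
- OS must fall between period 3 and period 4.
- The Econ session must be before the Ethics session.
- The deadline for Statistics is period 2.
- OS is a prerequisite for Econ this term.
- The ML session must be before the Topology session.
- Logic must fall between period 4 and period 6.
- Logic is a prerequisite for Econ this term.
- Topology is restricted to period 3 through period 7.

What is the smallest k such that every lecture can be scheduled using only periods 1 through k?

8

The precedence chain requires at least 5 distinct periods.
With at most 1 per period and 8 lectures, at least 8 periods are needed.
Propagating the time windows through the other constraints, Ethics can't land before period 6, so the schedule must run through at least period 6.
8 works (last occupied period: period 8): for example Econ -> period 6; Graphics -> period 8; Topology -> period 5; Ethics -> period 7; OS -> period 3; ML -> period 1; Statistics -> period 2; Logic -> period 4.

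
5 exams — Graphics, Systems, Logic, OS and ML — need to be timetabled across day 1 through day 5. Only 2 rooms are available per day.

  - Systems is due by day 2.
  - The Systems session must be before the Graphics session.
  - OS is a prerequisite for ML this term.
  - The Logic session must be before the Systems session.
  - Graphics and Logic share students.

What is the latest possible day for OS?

day 4

Downstream work caps OS at day 4.
OS at day 4 is achievable: Logic=day 1; ML=day 5; Systems=day 2; Graphics=day 3; OS=day 4.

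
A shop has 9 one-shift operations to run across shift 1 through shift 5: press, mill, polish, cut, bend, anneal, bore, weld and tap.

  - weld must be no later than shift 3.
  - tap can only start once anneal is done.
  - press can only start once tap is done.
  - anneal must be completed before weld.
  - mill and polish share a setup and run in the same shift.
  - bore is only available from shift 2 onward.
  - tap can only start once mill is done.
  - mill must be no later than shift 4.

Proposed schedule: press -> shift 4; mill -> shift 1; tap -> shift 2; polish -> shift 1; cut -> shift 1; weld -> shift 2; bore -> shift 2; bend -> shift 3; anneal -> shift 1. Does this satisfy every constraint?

tap can only start once mill is done — holds.
mill and polish share a setup and run in the same shift — holds.
anneal must be completed before weld — holds.
bore is only available from shift 2 onward — holds.
press can only start once tap is done — holds.
mill must be no later than shift 4 — holds.
tap can only start once anneal is done — holds.
weld must be no later than shift 3 — holds.

Yes, all constraints hold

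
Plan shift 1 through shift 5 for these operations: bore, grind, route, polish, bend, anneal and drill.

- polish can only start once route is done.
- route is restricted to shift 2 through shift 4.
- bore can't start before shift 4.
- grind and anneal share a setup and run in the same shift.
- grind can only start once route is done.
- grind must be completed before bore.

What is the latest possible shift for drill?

drill at shift 5 is achievable: grind in shift 3; drill in shift 5; route in shift 2; bend in shift 1; bore in shift 4; polish in shift 3; anneal in shift 3.

shift 5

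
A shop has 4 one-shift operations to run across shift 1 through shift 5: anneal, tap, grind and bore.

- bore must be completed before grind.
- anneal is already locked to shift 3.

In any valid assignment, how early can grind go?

shift 2

Precedence pushes grind to at least shift 2.
grind at shift 2 is achievable: bore -> shift 1; anneal -> shift 3; tap -> shift 1; grind -> shift 2.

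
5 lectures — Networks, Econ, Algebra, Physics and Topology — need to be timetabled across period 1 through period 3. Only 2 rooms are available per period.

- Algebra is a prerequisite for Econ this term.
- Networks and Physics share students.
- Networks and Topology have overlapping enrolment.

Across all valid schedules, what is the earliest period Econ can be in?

Precedence pushes Econ to at least period 2.
Econ at period 2 is achievable: Algebra in period 1, Econ in period 2, Networks in period 1, Topology in period 3, Physics in period 2.

period 2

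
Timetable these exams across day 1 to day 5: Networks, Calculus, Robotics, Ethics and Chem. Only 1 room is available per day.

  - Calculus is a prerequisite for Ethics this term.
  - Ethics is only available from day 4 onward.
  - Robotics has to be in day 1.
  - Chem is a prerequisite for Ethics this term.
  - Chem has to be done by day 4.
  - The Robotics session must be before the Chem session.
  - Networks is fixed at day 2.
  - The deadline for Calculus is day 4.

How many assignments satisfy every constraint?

Enumerating: Calculus in day 4; Chem in day 3; Ethics in day 5; Networks in day 2; Robotics in day 1 | Networks -> day 2; Chem -> day 4; Calculus -> day 3; Robotics -> day 1; Ethics -> day 5.

2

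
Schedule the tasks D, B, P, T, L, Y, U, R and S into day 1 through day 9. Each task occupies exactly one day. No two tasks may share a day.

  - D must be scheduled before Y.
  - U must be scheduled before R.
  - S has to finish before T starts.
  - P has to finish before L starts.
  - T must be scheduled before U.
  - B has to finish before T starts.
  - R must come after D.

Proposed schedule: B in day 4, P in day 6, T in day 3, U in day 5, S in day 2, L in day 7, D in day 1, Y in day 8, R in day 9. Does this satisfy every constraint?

No. B has to finish before T starts is not satisfied.

S has to finish before T starts — holds.
T must be scheduled before U — holds.
R must come after D — holds.
D must be scheduled before Y — holds.
No two tasks may share a day — holds.
U must be scheduled before R — holds.
P has to finish before L starts — holds.
B has to finish before T starts — violated.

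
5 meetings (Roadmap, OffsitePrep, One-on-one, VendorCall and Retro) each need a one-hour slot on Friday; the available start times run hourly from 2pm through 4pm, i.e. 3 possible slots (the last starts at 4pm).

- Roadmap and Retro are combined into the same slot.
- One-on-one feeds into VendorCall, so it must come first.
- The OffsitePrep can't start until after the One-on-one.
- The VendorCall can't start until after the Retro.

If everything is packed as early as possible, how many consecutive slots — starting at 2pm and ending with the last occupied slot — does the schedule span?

2

The precedence chain requires at least 2 distinct slots.
2 works (last occupied slot: 3pm): for example Roadmap in 2pm; VendorCall in 3pm; OffsitePrep in 3pm; Retro in 2pm; One-on-one in 2pm.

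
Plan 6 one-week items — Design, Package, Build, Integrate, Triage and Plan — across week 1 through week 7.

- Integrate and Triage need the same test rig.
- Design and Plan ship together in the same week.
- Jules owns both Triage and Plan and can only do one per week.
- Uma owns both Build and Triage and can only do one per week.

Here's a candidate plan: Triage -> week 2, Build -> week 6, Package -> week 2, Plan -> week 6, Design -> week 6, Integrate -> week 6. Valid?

Integrate and Triage need the same test rig — holds.
Uma owns both Build and Triage and can only do one per week — holds.
Jules owns both Triage and Plan and can only do one per week — holds.
Design and Plan ship together in the same week — holds.

Yes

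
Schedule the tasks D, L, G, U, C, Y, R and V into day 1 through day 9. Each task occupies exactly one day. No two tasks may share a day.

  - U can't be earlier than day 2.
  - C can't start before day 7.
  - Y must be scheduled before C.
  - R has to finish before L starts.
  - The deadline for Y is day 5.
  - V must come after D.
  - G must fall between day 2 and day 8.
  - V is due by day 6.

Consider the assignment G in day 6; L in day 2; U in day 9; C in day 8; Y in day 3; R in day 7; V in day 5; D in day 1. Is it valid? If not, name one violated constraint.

C can't start before day 7 — holds.
The deadline for Y is day 5 — holds.
V must come after D — holds.
U can't be earlier than day 2 — holds.
Y must be scheduled before C — holds.
No two tasks may share a day — holds.
G must fall between day 2 and day 8 — holds.
V is due by day 6 — holds.
R has to finish before L starts — violated.

Invalid. R has to finish before L starts.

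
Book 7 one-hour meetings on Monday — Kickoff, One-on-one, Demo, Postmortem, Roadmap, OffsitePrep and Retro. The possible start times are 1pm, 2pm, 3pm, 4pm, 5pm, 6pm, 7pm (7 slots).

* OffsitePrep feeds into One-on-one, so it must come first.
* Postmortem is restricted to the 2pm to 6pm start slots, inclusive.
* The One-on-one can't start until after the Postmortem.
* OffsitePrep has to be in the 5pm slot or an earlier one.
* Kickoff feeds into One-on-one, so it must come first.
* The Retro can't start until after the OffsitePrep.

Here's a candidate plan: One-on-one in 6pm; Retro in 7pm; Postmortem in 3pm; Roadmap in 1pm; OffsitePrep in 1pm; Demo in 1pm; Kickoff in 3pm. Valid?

OffsitePrep has to be in the 5pm slot or an earlier one — holds.
Postmortem is restricted to the 2pm to 6pm start slots, inclusive — holds.
The Retro can't start until after the OffsitePrep — holds.
The One-on-one can't start until after the Postmortem — holds.
OffsitePrep feeds into One-on-one, so it must come first — holds.
Kickoff feeds into One-on-one, so it must come first — holds.

Yes, all constraints hold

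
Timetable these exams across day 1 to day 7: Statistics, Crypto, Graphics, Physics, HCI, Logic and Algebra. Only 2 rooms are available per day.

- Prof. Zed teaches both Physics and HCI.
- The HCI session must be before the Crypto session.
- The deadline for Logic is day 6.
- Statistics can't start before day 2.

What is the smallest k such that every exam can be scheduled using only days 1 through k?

The precedence chain requires at least 2 distinct days.
With at most 2 per day and 7 exams, at least 4 days are needed.
4 works (last occupied day: day 4): for example Statistics in day 2, Crypto in day 2, Logic in day 3, Physics in day 3, Graphics in day 1, Algebra in day 4, HCI in day 1.

4 days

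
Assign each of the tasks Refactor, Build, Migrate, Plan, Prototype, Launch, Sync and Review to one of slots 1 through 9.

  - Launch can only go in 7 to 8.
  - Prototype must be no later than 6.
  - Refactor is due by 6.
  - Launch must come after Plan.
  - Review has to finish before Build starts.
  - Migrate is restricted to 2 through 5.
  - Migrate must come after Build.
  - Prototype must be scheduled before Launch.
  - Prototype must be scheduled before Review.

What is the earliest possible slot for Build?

3

Precedence pushes Build to at least 3; downstream work caps Build at 4.
Build at 3 is achievable: Sync in 1; Plan in 1; Build in 3; Prototype in 1; Review in 2; Launch in 7; Migrate in 4; Refactor in 1.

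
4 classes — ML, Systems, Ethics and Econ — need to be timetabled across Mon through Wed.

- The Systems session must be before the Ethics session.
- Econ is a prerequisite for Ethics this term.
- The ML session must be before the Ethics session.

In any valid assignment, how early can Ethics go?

Precedence pushes Ethics to at least Tue.
Ethics at Tue is achievable: Systems=Mon; ML=Mon; Econ=Mon; Ethics=Tue.

Tue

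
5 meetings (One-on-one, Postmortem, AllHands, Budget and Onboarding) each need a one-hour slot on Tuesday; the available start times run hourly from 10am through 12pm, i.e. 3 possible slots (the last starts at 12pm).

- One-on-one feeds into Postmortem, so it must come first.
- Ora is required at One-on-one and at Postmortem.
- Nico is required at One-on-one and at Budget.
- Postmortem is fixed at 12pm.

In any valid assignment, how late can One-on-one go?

Downstream work caps One-on-one at 11am.
One-on-one at 11am is achievable: Onboarding -> 10am, AllHands -> 10am, One-on-one -> 11am, Budget -> 10am, Postmortem -> 12pm.

11am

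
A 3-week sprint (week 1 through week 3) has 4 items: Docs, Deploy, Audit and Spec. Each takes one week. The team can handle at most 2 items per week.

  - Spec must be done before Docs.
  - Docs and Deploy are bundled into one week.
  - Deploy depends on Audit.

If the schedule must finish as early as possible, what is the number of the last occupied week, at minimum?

The precedence chain requires at least 2 distinct weeks.
With at most 2 per week and 4 work items, at least 2 weeks are needed.
2 works (last occupied week: week 2): for example Deploy -> week 2, Docs -> week 2, Spec -> week 1, Audit -> week 1.

2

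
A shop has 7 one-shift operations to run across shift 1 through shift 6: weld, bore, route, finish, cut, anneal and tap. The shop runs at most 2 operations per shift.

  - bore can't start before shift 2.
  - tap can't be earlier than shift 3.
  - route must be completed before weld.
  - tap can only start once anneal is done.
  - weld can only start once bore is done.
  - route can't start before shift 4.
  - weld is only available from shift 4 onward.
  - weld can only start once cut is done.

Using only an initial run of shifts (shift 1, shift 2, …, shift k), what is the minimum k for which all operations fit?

5

The precedence chain requires at least 2 distinct shifts.
With at most 2 per shift and 7 operations, at least 4 shifts are needed.
Propagating the time windows through the other constraints, weld can't land before shift 5, so the schedule must run through at least shift 5.
5 works (last occupied shift: shift 5): for example tap in shift 3; weld in shift 5; bore in shift 2; route in shift 4; cut in shift 1; anneal in shift 1; finish in shift 2.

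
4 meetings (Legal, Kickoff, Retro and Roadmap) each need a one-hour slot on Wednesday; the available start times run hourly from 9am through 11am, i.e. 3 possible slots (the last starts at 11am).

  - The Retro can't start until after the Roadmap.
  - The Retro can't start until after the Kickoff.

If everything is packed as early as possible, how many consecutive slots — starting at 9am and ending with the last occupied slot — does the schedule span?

2

The precedence chain requires at least 2 distinct slots.
2 works (last occupied slot: 10am): for example Roadmap -> 9am; Legal -> 9am; Retro -> 10am; Kickoff -> 9am.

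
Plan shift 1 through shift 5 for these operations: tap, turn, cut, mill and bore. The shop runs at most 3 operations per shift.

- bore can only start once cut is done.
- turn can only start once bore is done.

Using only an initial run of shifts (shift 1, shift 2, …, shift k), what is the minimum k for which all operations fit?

3 shifts

The precedence chain requires at least 3 distinct shifts.
With at most 3 per shift and 5 operations, at least 2 shifts are needed.
3 works (last occupied shift: shift 3): for example mill in shift 1, tap in shift 1, bore in shift 2, cut in shift 1, turn in shift 3.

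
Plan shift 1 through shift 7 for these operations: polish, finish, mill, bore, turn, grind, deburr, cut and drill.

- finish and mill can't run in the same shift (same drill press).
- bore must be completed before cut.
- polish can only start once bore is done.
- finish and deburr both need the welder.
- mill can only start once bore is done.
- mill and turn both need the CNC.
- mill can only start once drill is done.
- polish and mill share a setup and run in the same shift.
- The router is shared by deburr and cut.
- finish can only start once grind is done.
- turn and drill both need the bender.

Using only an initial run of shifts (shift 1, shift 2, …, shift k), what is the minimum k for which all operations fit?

The precedence chain requires at least 2 distinct shifts.
Could 2 shifts be enough, i.e. nothing placed later than shift 2? No: cut must come after bore (at shift 1 or later) → {shift 2}; bore must come before cut (at shift 2 or earlier) → {shift 1}; mill must come after bore (at shift 1 or later) → {shift 2}; drill must come before mill (at shift 2 or earlier) → {shift 1}; turn can't share with drill (shift 1) → {shift 2}; turn can't share with mill (shift 2) → nothing is left.
So 2 shifts is not enough.
3 works (last occupied shift: shift 3): for example finish -> shift 3, drill -> shift 1, cut -> shift 2, deburr -> shift 1, turn -> shift 3, mill -> shift 2, bore -> shift 1, grind -> shift 1, polish -> shift 2.

3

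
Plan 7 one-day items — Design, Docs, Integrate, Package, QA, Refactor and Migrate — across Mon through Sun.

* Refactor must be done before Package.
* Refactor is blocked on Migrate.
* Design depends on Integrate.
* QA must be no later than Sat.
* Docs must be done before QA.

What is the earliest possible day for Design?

Tue

Precedence pushes Design to at least Tue.
Design at Tue is achievable: Docs in Mon; QA in Tue; Package in Wed; Migrate in Mon; Design in Tue; Integrate in Mon; Refactor in Tue.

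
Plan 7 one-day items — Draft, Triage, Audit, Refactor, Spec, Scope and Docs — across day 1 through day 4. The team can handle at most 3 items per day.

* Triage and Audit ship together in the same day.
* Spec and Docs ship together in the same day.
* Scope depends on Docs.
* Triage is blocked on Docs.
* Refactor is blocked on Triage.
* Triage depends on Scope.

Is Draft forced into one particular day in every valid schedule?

Draft can be day 1 (e.g. Docs=day 1; Triage=day 3; Draft=day 1; Spec=day 1; Scope=day 2; Audit=day 3; Refactor=day 4) or day 2 (e.g. Triage in day 3; Spec in day 1; Scope in day 2; Audit in day 3; Refactor in day 4; Docs in day 1; Draft in day 2).

No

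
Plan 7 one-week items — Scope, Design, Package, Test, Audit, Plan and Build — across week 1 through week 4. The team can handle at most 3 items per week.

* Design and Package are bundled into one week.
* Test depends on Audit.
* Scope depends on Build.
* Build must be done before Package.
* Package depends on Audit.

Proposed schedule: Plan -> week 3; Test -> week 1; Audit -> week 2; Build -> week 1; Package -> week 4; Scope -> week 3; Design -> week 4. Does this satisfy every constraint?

No. Test depends on Audit is not satisfied.

Scope depends on Build — holds.
The team can handle at most 3 items per week — holds.
Design and Package are bundled into one week — holds.
Build must be done before Package — holds.
Test depends on Audit — violated.
Package depends on Audit — holds.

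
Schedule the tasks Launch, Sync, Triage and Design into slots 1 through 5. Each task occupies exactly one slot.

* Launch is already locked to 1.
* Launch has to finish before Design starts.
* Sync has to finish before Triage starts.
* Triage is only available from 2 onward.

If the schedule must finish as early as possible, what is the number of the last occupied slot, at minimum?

The precedence chain requires at least 2 distinct slots.
2 works (last occupied slot: 2): for example Design in 2; Triage in 2; Launch in 1; Sync in 1.

2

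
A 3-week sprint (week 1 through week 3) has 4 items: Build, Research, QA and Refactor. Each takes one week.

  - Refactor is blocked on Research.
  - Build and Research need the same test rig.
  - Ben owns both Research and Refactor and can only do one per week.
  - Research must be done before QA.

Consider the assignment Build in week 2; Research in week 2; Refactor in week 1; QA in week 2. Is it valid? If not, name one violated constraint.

Invalid. Refactor is blocked on Research.

Ben owns both Research and Refactor and can only do one per week — holds.
Refactor is blocked on Research — violated.
Build and Research need the same test rig — violated.
Research must be done before QA — violated.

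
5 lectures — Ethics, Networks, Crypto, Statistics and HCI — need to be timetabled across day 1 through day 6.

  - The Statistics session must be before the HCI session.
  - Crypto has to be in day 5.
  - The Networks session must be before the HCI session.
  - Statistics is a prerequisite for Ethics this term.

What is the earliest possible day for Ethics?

Precedence pushes Ethics to at least day 2.
Ethics at day 2 is achievable: Crypto=day 5; Statistics=day 1; Networks=day 1; Ethics=day 2; HCI=day 2.

day 2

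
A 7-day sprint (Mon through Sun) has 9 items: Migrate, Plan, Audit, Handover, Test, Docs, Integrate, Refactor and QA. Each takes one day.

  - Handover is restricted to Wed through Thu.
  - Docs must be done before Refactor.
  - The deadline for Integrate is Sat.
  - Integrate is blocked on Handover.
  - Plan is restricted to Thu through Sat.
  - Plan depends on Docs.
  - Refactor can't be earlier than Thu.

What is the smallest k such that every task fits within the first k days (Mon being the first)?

The precedence chain requires at least 2 distinct days.
Plan can't be placed before Thu — that is day 4 counting from Mon — so the schedule must run through at least 4 days.
4 works (last occupied day: Thu): for example Audit=Mon, Migrate=Mon, Handover=Wed, QA=Mon, Docs=Mon, Test=Mon, Integrate=Thu, Plan=Thu, Refactor=Thu.

4 days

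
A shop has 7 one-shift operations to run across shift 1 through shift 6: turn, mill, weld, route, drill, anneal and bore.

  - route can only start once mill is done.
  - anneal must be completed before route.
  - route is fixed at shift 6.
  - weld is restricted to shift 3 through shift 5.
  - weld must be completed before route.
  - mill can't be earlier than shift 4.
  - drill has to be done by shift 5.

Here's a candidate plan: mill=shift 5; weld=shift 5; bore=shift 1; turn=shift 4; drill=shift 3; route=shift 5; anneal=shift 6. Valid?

No. anneal must be completed before route is not satisfied.

route is fixed at shift 6 — violated.
route can only start once mill is done — violated.
anneal must be completed before route — violated.
weld is restricted to shift 3 through shift 5 — holds.
weld must be completed before route — violated.
mill can't be earlier than shift 4 — holds.
drill has to be done by shift 5 — holds.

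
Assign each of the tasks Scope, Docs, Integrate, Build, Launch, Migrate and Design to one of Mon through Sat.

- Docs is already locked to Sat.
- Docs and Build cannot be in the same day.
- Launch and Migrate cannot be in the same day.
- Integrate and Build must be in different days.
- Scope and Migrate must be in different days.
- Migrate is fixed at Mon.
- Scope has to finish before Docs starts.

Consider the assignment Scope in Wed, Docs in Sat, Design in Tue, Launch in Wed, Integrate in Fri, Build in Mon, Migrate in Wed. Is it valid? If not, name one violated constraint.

Invalid. Launch and Migrate cannot be in the same day.

Docs is already locked to Sat — holds.
Scope and Migrate must be in different days — violated.
Docs and Build cannot be in the same day — holds.
Integrate and Build must be in different days — holds.
Scope has to finish before Docs starts — holds.
Launch and Migrate cannot be in the same day — violated.
Migrate is fixed at Mon — violated.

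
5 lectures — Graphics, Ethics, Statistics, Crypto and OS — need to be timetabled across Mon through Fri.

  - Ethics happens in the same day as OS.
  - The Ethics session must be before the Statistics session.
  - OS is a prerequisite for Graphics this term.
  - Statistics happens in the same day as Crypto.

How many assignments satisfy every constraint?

30

Splitting on Graphics: it can be Tue (4), Wed (7), Thu (9), Fri (10). Listing each branch's schedules as (Ethics, Statistics, Crypto, OS):
Graphics=Tue: (Mon,Tue,Tue,Mon) (Mon,Wed,Wed,Mon) (Mon,Thu,Thu,Mon) (Mon,Fri,Fri,Mon) — 4.
Graphics=Wed: (Mon,Tue,Tue,Mon) (Mon,Wed,Wed,Mon) (Mon,Thu,Thu,Mon) (Mon,Fri,Fri,Mon) (Tue,Wed,Wed,Tue) (Tue,Thu,Thu,Tue) (Tue,Fri,Fri,Tue) — 7.
Graphics=Thu: (Mon,Tue,Tue,Mon) (Mon,Wed,Wed,Mon) (Mon,Thu,Thu,Mon) (Mon,Fri,Fri,Mon) (Tue,Wed,Wed,Tue) (Tue,Thu,Thu,Tue) (Tue,Fri,Fri,Tue) (Wed,Thu,Thu,Wed) (Wed,Fri,Fri,Wed) — 9.
Graphics=Fri: (Mon,Tue,Tue,Mon) (Mon,Wed,Wed,Mon) (Mon,Thu,Thu,Mon) (Mon,Fri,Fri,Mon) (Tue,Wed,Wed,Tue) (Tue,Thu,Thu,Tue) (Tue,Fri,Fri,Tue) (Wed,Thu,Thu,Wed) (Wed,Fri,Fri,Wed) (Thu,Fri,Fri,Thu) — 10.
Summing: 4 + 7 + 9 + 10 = 30.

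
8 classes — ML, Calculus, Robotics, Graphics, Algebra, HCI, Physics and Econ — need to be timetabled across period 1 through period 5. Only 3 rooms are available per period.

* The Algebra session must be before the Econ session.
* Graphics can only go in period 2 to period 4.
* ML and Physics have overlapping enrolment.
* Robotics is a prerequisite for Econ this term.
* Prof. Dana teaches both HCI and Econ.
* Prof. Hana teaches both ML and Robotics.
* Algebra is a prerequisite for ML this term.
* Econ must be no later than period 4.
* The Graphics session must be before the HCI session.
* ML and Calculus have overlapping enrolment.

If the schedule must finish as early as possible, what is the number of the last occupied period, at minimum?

The precedence chain requires at least 2 distinct periods.
With at most 3 per period and 8 classes, at least 3 periods are needed.
Propagating the time windows through the other constraints, HCI can't land before period 3, so the schedule must run through at least period 3.
3 works (last occupied period: period 3): for example Econ in period 2, Graphics in period 2, ML in period 2, Algebra in period 1, Calculus in period 1, Robotics in period 1, Physics in period 3, HCI in period 3.

period 3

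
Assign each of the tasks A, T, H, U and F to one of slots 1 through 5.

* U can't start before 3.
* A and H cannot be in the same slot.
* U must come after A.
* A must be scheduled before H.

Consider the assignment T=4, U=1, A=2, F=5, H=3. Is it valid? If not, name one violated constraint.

U can't start before 3 — violated.
U must come after A — violated.
A must be scheduled before H — holds.
A and H cannot be in the same slot — holds.

Invalid. U can't start before 3.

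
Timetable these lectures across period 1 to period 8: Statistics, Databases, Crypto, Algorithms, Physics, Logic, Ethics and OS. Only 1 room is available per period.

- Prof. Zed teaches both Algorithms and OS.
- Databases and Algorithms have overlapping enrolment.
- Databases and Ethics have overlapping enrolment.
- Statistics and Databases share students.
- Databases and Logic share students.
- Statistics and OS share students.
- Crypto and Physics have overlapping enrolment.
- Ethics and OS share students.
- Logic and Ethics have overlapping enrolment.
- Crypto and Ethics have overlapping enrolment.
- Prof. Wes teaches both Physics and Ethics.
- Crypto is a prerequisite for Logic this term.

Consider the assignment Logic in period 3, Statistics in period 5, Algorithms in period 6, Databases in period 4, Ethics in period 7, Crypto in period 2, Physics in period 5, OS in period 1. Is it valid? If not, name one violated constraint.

Databases and Logic share students — holds.
Statistics and Databases share students — holds.
Statistics and OS share students — holds.
Only 1 room is available per period — violated.
Crypto and Ethics have overlapping enrolment — holds.
Logic and Ethics have overlapping enrolment — holds.
Prof. Zed teaches both Algorithms and OS — holds.
Databases and Algorithms have overlapping enrolment — holds.
Prof. Wes teaches both Physics and Ethics — holds.
Databases and Ethics have overlapping enrolment — holds.
Ethics and OS share students — holds.
Crypto is a prerequisite for Logic this term — holds.
Crypto and Physics have overlapping enrolment — holds.

Invalid. Only 1 room is available per period.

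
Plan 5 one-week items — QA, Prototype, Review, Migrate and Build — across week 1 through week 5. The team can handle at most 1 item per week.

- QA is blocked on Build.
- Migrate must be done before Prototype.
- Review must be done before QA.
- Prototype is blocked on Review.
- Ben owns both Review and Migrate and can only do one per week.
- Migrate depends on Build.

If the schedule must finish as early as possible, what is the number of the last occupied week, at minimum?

The precedence chain requires at least 3 distinct weeks.
With at most 1 per week and 5 tasks, at least 5 weeks are needed.
5 works (last occupied week: week 5): for example Migrate=week 4, Review=week 1, Build=week 2, Prototype=week 5, QA=week 3.

week 5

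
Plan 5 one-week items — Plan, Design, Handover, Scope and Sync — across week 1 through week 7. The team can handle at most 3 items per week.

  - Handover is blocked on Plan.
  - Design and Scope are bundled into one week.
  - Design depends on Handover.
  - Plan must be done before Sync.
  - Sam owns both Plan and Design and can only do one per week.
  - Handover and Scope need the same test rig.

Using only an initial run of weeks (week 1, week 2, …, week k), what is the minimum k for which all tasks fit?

The precedence chain requires at least 3 distinct weeks.
With at most 3 per week and 5 tasks, at least 2 weeks are needed.
3 works (last occupied week: week 3): for example Plan=week 1, Design=week 3, Sync=week 2, Scope=week 3, Handover=week 2.

3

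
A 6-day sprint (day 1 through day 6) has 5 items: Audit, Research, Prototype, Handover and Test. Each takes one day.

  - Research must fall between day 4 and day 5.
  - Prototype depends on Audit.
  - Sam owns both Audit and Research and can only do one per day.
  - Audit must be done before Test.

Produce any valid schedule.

Handover in day 1, Audit in day 1, Test in day 2, Prototype in day 2, Research in day 4

Checking: Audit(day 1) before Test(day 2); Audit(day 1) before Prototype(day 2); Audit(day 1) != Research(day 4); Research=day 4 in [day 4,day 5].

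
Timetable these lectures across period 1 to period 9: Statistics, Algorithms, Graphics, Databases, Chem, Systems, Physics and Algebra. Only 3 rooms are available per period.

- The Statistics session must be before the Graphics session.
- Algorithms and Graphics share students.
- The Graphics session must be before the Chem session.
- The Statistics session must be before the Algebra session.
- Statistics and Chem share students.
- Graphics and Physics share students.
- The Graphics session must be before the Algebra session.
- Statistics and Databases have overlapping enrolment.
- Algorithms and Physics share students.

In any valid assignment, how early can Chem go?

Precedence pushes Chem to at least period 3.
Chem at period 3 is achievable: Chem in period 3, Algorithms in period 1, Algebra in period 3, Databases in period 2, Graphics in period 2, Physics in period 3, Statistics in period 1, Systems in period 1.

period 3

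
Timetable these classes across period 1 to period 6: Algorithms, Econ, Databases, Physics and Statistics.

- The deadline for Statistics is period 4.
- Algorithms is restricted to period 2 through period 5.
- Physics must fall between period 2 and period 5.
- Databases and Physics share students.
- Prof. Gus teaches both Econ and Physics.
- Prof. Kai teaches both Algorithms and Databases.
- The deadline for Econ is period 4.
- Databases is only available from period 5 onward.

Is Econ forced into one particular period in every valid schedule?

No

Econ can be period 1 (e.g. Physics -> period 2, Databases -> period 5, Algorithms -> period 2, Statistics -> period 1, Econ -> period 1) or period 2 (e.g. Physics -> period 3; Algorithms -> period 2; Statistics -> period 1; Econ -> period 2; Databases -> period 5).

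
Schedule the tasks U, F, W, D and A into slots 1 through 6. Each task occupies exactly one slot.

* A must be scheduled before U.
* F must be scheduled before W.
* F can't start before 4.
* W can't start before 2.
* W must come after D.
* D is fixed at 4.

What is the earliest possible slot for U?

2

Precedence pushes U to at least 2.
U at 2 is achievable: U -> 2, W -> 5, D -> 4, A -> 1, F -> 4.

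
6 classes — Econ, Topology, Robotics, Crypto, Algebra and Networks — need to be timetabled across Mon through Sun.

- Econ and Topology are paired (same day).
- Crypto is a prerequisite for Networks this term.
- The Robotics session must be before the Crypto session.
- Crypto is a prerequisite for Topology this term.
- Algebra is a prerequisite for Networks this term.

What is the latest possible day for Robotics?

Fri

Downstream work caps Robotics at Fri.
Robotics at Fri is achievable: Algebra=Mon; Networks=Sun; Topology=Sun; Crypto=Sat; Robotics=Fri; Econ=Sun.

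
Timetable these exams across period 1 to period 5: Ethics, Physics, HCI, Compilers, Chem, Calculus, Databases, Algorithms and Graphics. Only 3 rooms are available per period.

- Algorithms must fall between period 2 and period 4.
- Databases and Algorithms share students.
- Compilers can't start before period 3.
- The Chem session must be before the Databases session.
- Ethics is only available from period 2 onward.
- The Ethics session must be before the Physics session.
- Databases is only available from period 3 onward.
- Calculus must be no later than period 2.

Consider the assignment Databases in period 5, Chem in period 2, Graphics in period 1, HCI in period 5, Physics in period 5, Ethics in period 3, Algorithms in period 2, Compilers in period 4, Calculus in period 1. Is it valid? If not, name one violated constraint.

Calculus must be no later than period 2 — holds.
Databases is only available from period 3 onward — holds.
The Ethics session must be before the Physics session — holds.
Only 3 rooms are available per period — holds.
Ethics is only available from period 2 onward — holds.
Databases and Algorithms share students — holds.
The Chem session must be before the Databases session — holds.
Compilers can't start before period 3 — holds.
Algorithms must fall between period 2 and period 4 — holds.

Valid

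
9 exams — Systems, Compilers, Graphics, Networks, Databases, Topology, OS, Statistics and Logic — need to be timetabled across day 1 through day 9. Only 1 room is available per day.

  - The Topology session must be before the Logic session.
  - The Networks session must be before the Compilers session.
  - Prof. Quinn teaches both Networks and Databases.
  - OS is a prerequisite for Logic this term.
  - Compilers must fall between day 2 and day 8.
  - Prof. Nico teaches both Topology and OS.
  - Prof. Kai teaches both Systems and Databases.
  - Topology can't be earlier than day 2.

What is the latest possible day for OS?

day 8

Downstream work caps OS at day 8.
OS at day 8 is achievable: Statistics=day 7; Graphics=day 5; Compilers=day 2; OS=day 8; Topology=day 3; Logic=day 9; Systems=day 4; Databases=day 6; Networks=day 1.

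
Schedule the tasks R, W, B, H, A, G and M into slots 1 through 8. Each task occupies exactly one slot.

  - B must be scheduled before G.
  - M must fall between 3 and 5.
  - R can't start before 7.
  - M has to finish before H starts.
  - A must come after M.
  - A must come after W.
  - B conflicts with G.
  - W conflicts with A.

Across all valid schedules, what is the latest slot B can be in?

7

Downstream work caps B at 7.
B at 7 is achievable: B=7; A=4; R=7; M=3; W=1; H=4; G=8.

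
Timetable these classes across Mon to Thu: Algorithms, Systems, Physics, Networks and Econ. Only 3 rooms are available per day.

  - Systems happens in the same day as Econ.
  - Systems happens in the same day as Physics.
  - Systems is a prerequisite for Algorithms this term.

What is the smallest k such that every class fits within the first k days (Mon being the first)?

The precedence chain requires at least 2 distinct days.
With at most 3 per day and 5 classes, at least 2 days are needed.
2 works (last occupied day: Tue): for example Systems -> Mon, Networks -> Tue, Physics -> Mon, Econ -> Mon, Algorithms -> Tue.

2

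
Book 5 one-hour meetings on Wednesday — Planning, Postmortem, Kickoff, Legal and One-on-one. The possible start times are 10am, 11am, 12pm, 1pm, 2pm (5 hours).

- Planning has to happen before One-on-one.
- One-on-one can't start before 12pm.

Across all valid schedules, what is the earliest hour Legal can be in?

10am

Legal at 10am is achievable: Planning -> 10am; One-on-one -> 12pm; Kickoff -> 10am; Postmortem -> 10am; Legal -> 10am.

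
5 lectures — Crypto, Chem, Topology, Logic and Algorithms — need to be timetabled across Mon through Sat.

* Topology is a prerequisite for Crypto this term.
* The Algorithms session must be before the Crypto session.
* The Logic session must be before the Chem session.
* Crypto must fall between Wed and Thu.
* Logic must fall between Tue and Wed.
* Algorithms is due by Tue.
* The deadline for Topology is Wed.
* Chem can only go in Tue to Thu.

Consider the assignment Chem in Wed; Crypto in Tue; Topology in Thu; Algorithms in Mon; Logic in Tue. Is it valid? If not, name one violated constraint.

Chem can only go in Tue to Thu — holds.
The Algorithms session must be before the Crypto session — holds.
The Logic session must be before the Chem session — holds.
Algorithms is due by Tue — holds.
The deadline for Topology is Wed — violated.
Topology is a prerequisite for Crypto this term — violated.
Crypto must fall between Wed and Thu — violated.
Logic must fall between Tue and Wed — holds.

No — it violates: Topology is a prerequisite for Crypto this term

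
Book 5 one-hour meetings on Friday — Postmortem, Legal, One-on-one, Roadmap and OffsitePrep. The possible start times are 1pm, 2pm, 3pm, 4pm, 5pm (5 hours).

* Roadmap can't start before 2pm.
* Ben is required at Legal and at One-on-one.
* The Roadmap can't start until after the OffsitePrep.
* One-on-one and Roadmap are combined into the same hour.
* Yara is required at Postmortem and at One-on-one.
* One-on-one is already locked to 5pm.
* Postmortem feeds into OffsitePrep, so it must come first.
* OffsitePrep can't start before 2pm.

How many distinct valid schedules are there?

Splitting on Postmortem: it can be 1pm (12), 2pm (8), 3pm (4). Listing each branch's schedules as (Legal, One-on-one, Roadmap, OffsitePrep):
Postmortem=1pm: (1pm,5pm,5pm,2pm) (1pm,5pm,5pm,3pm) (1pm,5pm,5pm,4pm) (2pm,5pm,5pm,2pm) (2pm,5pm,5pm,3pm) (2pm,5pm,5pm,4pm) (3pm,5pm,5pm,2pm) (3pm,5pm,5pm,3pm) (3pm,5pm,5pm,4pm) (4pm,5pm,5pm,2pm) (4pm,5pm,5pm,3pm) (4pm,5pm,5pm,4pm) — 12.
Postmortem=2pm: (1pm,5pm,5pm,3pm) (1pm,5pm,5pm,4pm) (2pm,5pm,5pm,3pm) (2pm,5pm,5pm,4pm) (3pm,5pm,5pm,3pm) (3pm,5pm,5pm,4pm) (4pm,5pm,5pm,3pm) (4pm,5pm,5pm,4pm) — 8.
Postmortem=3pm: (1pm,5pm,5pm,4pm) (2pm,5pm,5pm,4pm) (3pm,5pm,5pm,4pm) (4pm,5pm,5pm,4pm) — 4.
Summing: 12 + 8 + 4 = 24.

24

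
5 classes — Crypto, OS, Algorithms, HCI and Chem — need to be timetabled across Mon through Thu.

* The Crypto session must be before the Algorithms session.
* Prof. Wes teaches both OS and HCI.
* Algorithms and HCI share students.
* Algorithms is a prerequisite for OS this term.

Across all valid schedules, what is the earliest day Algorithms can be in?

Tue

Precedence pushes Algorithms to at least Tue; downstream work caps Algorithms at Wed.
Algorithms at Tue is achievable: OS in Wed; HCI in Mon; Algorithms in Tue; Crypto in Mon; Chem in Mon.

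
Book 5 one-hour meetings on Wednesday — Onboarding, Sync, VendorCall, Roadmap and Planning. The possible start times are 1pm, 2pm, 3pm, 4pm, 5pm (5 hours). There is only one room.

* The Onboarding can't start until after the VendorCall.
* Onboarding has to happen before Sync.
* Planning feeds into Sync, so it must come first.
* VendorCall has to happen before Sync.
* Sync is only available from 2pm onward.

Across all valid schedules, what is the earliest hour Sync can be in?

4pm

Sync is available from 2pm; precedence pushes Sync to at least 3pm.
Sync at 4pm is achievable: Onboarding in 2pm; Roadmap in 5pm; VendorCall in 1pm; Sync in 4pm; Planning in 3pm.
Nothing earlier works — the capacity limit rule out every hour before 4pm.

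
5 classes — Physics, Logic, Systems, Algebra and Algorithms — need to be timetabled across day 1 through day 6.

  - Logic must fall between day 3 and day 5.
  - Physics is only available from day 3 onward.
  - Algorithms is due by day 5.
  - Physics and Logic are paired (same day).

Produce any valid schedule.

Systems in day 1; Algorithms in day 1; Logic in day 3; Physics in day 3; Algebra in day 1

Checking: Physics = Logic = day 3; Algorithms=day 1 in [day 1,day 5]; Logic=day 3 in [day 3,day 5]; Physics=day 3 in [day 3,day 6].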